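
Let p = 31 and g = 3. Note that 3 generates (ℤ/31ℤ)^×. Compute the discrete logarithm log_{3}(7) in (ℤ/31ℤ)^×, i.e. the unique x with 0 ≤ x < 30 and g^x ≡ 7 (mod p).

28

Successive powers of 3 modulo 31:
  3^0=1  3^1=3  3^2=9  3^3=27  3^4=19  3^5=26
  3^6=16  3^7=17  3^8=20  3^9=29  3^10=25  3^11=13
  3^12=8  3^13=24  3^14=10  3^15=30  3^16=28  3^17=22
  3^18=4  3^19=12  3^20=5  3^21=15  3^22=14  3^23=11
  3^24=2  3^25=6  3^26=18  3^27=23  3^28=7
So 3^28 ≡ 7 (mod 31), giving x = 28.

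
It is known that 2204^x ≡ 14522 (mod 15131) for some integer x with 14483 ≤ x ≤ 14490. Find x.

14486

Compute 2204^14483 mod 15131 = 10258, then multiply by 2204 repeatedly:
  2204^14483=10258  2204^14484=2918  2204^14485=597  2204^14486=14522
Found 14522 at exponent 14486.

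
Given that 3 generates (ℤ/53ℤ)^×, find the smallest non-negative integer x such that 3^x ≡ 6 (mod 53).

50

Baby-step giant-step with m = ceil(sqrt(52)) = 8.
Baby table (3^j mod 53 for j=0..7):
  0:1  1:3  2:9  3:27  4:28  5:31  6:40  7:14
Giant step factor: 3^(-8) ≡ 24 (mod 53).
Scan 6·24^i mod 53 for i = 0, 1, …:
  i=0: 6   i=1: 38   i=2: 11   i=3: 52
  i=4: 29   i=5: 7   i=6: 9
Match at i=6, j=2: x = 6·8 + 2 = 50.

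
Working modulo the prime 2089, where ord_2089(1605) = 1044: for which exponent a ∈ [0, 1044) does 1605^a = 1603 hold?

689

Baby-step giant-step with m = ceil(sqrt(1044)) = 33.
Baby table (1605^j mod 2089 for j=0..32):
  0:1  1:1605  2:288  3:571  4:1473  5:1506  6:157  7:1305
  8:1347  9:1909  10:1471  11:385  12:1670  13:163  14:490  15:986
  16:1157  17:1953  18:1065  19:523  20:1726  21:216  22:1995  23:1627
  24:85  25:640  26:1501  27:488  28:1954  29:581  30:811  31:208
  32:1689
Giant step factor: 1605^(-33) ≡ 1981 (mod 2089).
Scan 1603·1981^i mod 2089 for i = 0, 1, …:
  i=0: 1603   i=1: 263   i=2: 842   i=3: 980
  i=4: 699   i=5: 1801   i=6: 1858   i=7: 1969
  i=8: 426   i=9: 2039     …   i=19: 1484
  i=20: 581
Match at i=20, j=29: a = 20·33 + 29 = 689.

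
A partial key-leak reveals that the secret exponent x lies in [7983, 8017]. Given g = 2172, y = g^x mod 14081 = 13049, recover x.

7990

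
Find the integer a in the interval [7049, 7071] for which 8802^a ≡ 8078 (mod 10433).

7066

Compute 8802^7049 mod 10433 = 8327, then multiply by 8802 repeatedly:
  8802^7049=8327  8802^7050=2429  8802^7051=2841  8802^7052=9014  8802^7053=8696
  8802^7054=5704  8802^7055=3012  8802^7056=1371  8802^7057=6994  8802^7058=6488
  8802^7059=7567  8802^7060=462  8802^7061=8087  8802^7062=7848  8802^7063=1203
  8802^7064=9744  8802^7065=7428  8802^7066=8078
Found 8078 at exponent 7066.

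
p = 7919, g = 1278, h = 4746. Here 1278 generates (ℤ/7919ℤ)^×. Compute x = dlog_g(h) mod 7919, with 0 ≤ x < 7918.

2181

Baby-step giant-step with m = ceil(sqrt(7918)) = 89.
Baby table (1278^j mod 7919 for j=0..88):
  0:1  1:1278  2:1970  3:7337  4:590  5:1715  6:6126  7:5056
  8:7583  9:6137  10:3276  11:5496  12:7654  13:1847  14:604  15:3769
  16:2030  17:4827  18:5  19:6390  20:1931  21:5009  22:2950  23:656
  24:6873  25:1523  26:6239  27:6928  28:542  29:3723  30:6594  31:1316
  32:3020  33:3007  34:2231  35:378  36:25  37:274  38:1736  39:1288
  40:6831  41:3280  42:2689  43:7615  44:7438  45:2964  46:2710  47:2777
  48:1294  49:6580  50:7181  51:7116  52:3236  53:1890  54:125  55:1370
  56:761  57:6440  58:2479  59:562  60:5526  61:6399  62:5514  63:6901
  64:5631  65:5966  66:6470  67:1224  68:4229  69:3904  70:342  71:1531
  72:625  73:6850  74:3805  75:524  76:4476  77:2810  78:3873  79:319
  80:3813  81:2829  82:4398  83:6073  84:674  85:6120  86:5307  87:3682
  88:1710
Giant step factor: 1278^(-89) ≡ 7889 (mod 7919).
Scan 4746·7889^i mod 7919 for i = 0, 1, …:
  i=0: 4746   i=1: 162   i=2: 3059   i=3: 3258
  i=4: 5207   i=5: 2170   i=6: 6171   i=7: 4926
  i=8: 2681   i=9: 6679     …   i=23: 1485
  i=24: 2964
Match at i=24, j=45: x = 24·89 + 45 = 2181.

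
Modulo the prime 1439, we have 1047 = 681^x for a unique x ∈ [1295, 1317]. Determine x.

1299

Compute 681^1295 mod 1439 = 627, then multiply by 681 repeatedly:
  681^1295=627  681^1296=1043  681^1297=856  681^1298=141  681^1299=1047
Found 1047 at exponent 1299.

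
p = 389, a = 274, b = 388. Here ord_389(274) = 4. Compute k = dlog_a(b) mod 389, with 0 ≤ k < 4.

2

Successive powers of 274 modulo 389:
  274^0=1  274^1=274  274^2=388
So 274^2 ≡ 388 (mod 389), giving k = 2.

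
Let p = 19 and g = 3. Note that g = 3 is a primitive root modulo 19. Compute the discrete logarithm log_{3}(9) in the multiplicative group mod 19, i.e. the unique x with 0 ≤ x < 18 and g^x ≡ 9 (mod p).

2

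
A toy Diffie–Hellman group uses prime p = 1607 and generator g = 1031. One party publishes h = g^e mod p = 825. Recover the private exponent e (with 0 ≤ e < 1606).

Baby-step giant-step with m = ceil(sqrt(1606)) = 41.
Baby table (1031^j mod 1607 for j=0..40):
  0:1  1:1031  2:734  3:1464  4:411  5:1100  6:1165  7:686
  8:186  9:533  10:1536  11:721  12:917  13:511  14:1352  15:643
  16:849  17:1111  18:1257  19:725  20:220  21:233  22:780  23:680
  24:428  25:950  26:787  27:1469  28:745  29:1556  30:450  31:1134
  32:865  33:1537  34:145  35:44  36:368  37:156  38:136  39:407
  40:190
Giant step factor: 1031^(-41) ≡ 1558 (mod 1607).
Scan 825·1558^i mod 1607 for i = 0, 1, …:
  i=0: 825   i=1: 1357   i=2: 1001   i=3: 768
  i=4: 936   i=5: 739   i=6: 750   i=7: 211
  i=8: 910   i=9: 406     …   i=29: 746
  i=30: 407
Match at i=30, j=39: e = 30·41 + 39 = 1269.

1269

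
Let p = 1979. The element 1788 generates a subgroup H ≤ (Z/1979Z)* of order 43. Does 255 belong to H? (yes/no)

no

255 ∈ ⟨1788⟩ iff 255^43 ≡ 1 (mod 1979), since |⟨1788⟩| = 43.
255^43 mod 1979 = 817.
Since 817 ≠ 1, 255 does not lie in the subgroup.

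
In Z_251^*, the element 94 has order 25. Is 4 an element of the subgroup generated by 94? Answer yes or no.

yes

4 ∈ ⟨94⟩ iff 4^25 ≡ 1 (mod 251), since |⟨94⟩| = 25.
4^25 mod 251 = 1.
Since 1 = 1, 4 lies in the subgroup.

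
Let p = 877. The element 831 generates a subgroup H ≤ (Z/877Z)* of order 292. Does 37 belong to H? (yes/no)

no

37 ∈ ⟨831⟩ iff 37^292 ≡ 1 (mod 877), since |⟨831⟩| = 292.
37^292 mod 877 = 594.
Since 594 ≠ 1, 37 does not lie in the subgroup.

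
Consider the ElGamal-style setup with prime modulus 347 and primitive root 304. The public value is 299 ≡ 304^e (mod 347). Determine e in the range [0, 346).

253

Baby-step giant-step with m = ceil(sqrt(346)) = 19.
Baby table (304^j mod 347 for j=0..18):
  0:1  1:304  2:114  3:303  4:157  5:189  6:201  7:32
  8:12  9:178  10:327  11:166  12:149  13:186  14:330  15:37
  16:144  17:54  18:107
Giant step factor: 304^(-19) ≡ 320 (mod 347).
Scan 299·320^i mod 347 for i = 0, 1, …:
  i=0: 299   i=1: 255   i=2: 55   i=3: 250
  i=4: 190   i=5: 75   i=6: 57   i=7: 196
  i=8: 260   i=9: 267   i=10: 78   i=11: 323
  i=12: 301   i=13: 201
Match at i=13, j=6: e = 13·19 + 6 = 253.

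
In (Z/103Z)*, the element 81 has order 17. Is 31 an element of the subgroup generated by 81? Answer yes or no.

no

⟨81⟩ has order 17; its elements mod 103 are {1, 8, 9, 13, 14, 23, 30, 34, 61, 64, 66, 72, 76, 79, 81, 93, 100}.
31 is not in this set.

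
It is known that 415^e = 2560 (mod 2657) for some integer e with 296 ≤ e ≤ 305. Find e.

305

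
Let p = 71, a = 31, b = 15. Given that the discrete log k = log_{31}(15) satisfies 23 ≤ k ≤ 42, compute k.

Compute 31^23 mod 71 = 44, then multiply by 31 repeatedly:
  31^23=44  31^24=15
Found 15 at exponent 24.

24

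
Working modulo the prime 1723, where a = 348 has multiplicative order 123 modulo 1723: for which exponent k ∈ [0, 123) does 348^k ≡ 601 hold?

67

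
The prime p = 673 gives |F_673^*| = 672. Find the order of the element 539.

672

The order of 539 must divide p − 1 = 672 = 2^5 · 3 · 7.
Divisors: 1, 2, 3, 4, 6, 7, 8, 12, 14, 16, 21, 24, 28, 32, 42, 48, 56, 84, 96, 112, 168, 224, 336, 672.
Check each in increasing order: 539^1 ≡ 539;  539^2 ≡ 458;  539^3 ≡ 544;  539^4 ≡ 461;  539^6 ≡ 489;  539^7 ≡ 428;  539^8 ≡ 526;  539^12 ≡ 206;  539^14 ≡ 128;  539^16 ≡ 73;  539^21 ≡ 271;  539^24 ≡ 37;  539^28 ≡ 232;  539^32 ≡ 618;  539^42 ≡ 84;  539^48 ≡ 23;  539^56 ≡ 657;  539^84 ≡ 326;  539^96 ≡ 529;  539^112 ≡ 256;  539^168 ≡ 615;  539^224 ≡ 255;  539^336 ≡ 672;  539^672 ≡ 1.
Smallest exponent giving 1 is 672.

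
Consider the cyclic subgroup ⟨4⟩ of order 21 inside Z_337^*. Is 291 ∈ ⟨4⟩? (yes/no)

no

291 ∈ ⟨4⟩ iff 291^21 ≡ 1 (mod 337), since |⟨4⟩| = 21.
291^21 mod 337 = 40.
Since 40 ≠ 1, 291 does not lie in the subgroup.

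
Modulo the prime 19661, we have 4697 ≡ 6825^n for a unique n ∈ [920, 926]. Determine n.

921

Compute 6825^920 mod 19661 = 283, then multiply by 6825 repeatedly:
  6825^920=283  6825^921=4697
Found 4697 at exponent 921.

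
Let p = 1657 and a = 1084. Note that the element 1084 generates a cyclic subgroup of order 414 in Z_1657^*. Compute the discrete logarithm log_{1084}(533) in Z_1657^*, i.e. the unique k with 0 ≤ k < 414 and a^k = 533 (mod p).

380

Baby-step giant-step with m = ceil(sqrt(414)) = 21.
Baby table (1084^j mod 1657 for j=0..20):
  0:1  1:1084  2:243  3:1606  4:1054  5:863  6:944  7:927
  8:726  9:1566  10:776  11:1085  12:1327  13:192  14:1003  15:260
  16:150  17:214  18:1653  19:635  20:685
Giant step factor: 1084^(-21) ≡ 1259 (mod 1657).
Scan 533·1259^i mod 1657 for i = 0, 1, …:
  i=0: 533   i=1: 1619   i=2: 211   i=3: 529
  i=4: 1554   i=5: 1226   i=6: 867   i=7: 1247
  i=8: 794   i=9: 475     …   i=17: 1519
  i=18: 243
Match at i=18, j=2: k = 18·21 + 2 = 380.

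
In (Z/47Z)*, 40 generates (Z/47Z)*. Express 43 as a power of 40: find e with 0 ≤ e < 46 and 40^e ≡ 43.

Baby-step giant-step with m = ceil(sqrt(46)) = 7.
Baby table (40^j mod 47 for j=0..6):
  0:1  1:40  2:2  3:33  4:4  5:19  6:8
Giant step factor: 40^(-7) ≡ 26 (mod 47).
Scan 43·26^i mod 47 for i = 0, 1, …:
  i=0: 43   i=1: 37   i=2: 22   i=3: 8
Match at i=3, j=6: e = 3·7 + 6 = 27.

27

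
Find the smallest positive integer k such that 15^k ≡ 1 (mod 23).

22

The order of 15 must divide p − 1 = 22 = 2 · 11.
Divisors: 1, 2, 11, 22.
Check each in increasing order: 15^1 ≡ 15;  15^2 ≡ 18;  15^11 ≡ 22;  15^22 ≡ 1.
Smallest exponent giving 1 is 22.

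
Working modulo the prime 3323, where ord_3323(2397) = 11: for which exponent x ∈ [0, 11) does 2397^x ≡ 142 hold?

Successive powers of 2397 modulo 3323:
  2397^0=1  2397^1=2397  2397^2=142
So 2397^2 ≡ 142 (mod 3323), giving x = 2.

2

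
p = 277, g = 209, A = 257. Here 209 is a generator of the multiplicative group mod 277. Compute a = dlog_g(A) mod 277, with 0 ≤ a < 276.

Successive powers of 209 modulo 277:
  209^0=1  209^1=209  209^2=192  209^3=240  209^4=23  209^5=98
  209^6=261  209^7=257
So 209^7 ≡ 257 (mod 277), giving a = 7.

7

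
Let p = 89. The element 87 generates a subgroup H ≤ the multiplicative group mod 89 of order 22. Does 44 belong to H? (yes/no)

⟨87⟩ has order 22; its elements mod 89 are {1, 2, 4, 8, 11, 16, 22, 25, 32, 39, 44, 45, 50, 57, 64, 67, 73, 78, 81, 85, 87, 88}.
44 is in this set.

yes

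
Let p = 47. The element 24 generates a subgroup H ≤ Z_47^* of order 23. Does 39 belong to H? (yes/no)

no

39 ∈ ⟨24⟩ iff 39^23 ≡ 1 (mod 47), since |⟨24⟩| = 23.
39^23 mod 47 = 46.
Since 46 ≠ 1, 39 does not lie in the subgroup.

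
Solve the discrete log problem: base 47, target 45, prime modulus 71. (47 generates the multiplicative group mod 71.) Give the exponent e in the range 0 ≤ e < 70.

40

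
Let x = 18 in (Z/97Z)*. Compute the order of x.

16

The order of 18 must divide p − 1 = 96 = 2^5 · 3.
Divisors: 1, 2, 3, 4, 6, 8, 12, 16, 24, 32, 48, 96.
Check each in increasing order: 18^1 ≡ 18;  18^2 ≡ 33;  18^3 ≡ 12;  18^4 ≡ 22;  18^6 ≡ 47;  18^8 ≡ 96;  18^12 ≡ 75;  18^16 ≡ 1.
Smallest exponent giving 1 is 16.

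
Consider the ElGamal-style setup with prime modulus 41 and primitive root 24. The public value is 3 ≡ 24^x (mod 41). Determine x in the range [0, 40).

35

Successive powers of 24 modulo 41:
  24^0=1  24^1=24  24^2=2  24^3=7  24^4=4  24^5=14
  24^6=8  24^7=28  24^8=16  24^9=15  24^10=32  24^11=30
  24^12=23  24^13=19  24^14=5  24^15=38  24^16=10  24^17=35
  24^18=20  24^19=29  24^20=40  24^21=17  24^22=39  24^23=34
  24^24=37  24^25=27  24^26=33  24^27=13  24^28=25  24^29=26
  24^30=9  24^31=11  24^32=18  24^33=22  24^34=36  24^35=3
So 24^35 ≡ 3 (mod 41), giving x = 35.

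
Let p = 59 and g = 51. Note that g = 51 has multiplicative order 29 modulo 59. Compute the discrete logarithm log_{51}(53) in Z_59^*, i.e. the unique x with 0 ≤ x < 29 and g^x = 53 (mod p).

17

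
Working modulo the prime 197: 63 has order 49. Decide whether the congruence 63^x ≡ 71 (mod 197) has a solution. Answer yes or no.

no

71 ∈ ⟨63⟩ iff 71^49 ≡ 1 (mod 197), since |⟨63⟩| = 49.
71^49 mod 197 = 14.
Since 14 ≠ 1, 71 does not lie in the subgroup.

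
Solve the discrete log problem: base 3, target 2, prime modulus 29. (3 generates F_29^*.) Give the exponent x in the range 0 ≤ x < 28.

17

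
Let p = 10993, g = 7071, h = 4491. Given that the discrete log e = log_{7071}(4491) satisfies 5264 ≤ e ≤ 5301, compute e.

Compute 7071^5264 mod 10993 = 1458, then multiply by 7071 repeatedly:
  7071^5264=1458  7071^5265=9077  7071^5266=6333  7071^5267=6154  7071^5268=4640
  7071^5269=6328  7071^5270=3778  7071^5271=1248  7071^5272=8222  7071^5273=6778
  7071^5274=8751  7071^5275=9717  7071^5276=2657  7071^5277=610  7071^5278=4054
  7071^5279=7083  7071^5280=10778  7071^5281=7762  7071^5282=8046  7071^5283=4491
Found 4491 at exponent 5283.

5283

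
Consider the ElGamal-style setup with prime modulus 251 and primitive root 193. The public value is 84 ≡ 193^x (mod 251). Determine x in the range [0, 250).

Baby-step giant-step with m = ceil(sqrt(250)) = 16.
Baby table (193^j mod 251 for j=0..15):
  0:1  1:193  2:101  3:166  4:161  5:200  6:197  7:120
  8:68  9:72  10:91  11:244  12:155  13:46  14:93  15:128
Giant step factor: 193^(-16) ≡ 45 (mod 251).
Scan 84·45^i mod 251 for i = 0, 1, …:
  i=0: 84   i=1: 15   i=2: 173   i=3: 4
  i=4: 180   i=5: 68
Match at i=5, j=8: x = 5·16 + 8 = 88.

88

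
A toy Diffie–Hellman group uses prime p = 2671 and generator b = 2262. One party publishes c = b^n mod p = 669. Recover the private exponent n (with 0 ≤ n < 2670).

710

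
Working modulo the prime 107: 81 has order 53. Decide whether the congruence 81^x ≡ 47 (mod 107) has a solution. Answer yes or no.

yes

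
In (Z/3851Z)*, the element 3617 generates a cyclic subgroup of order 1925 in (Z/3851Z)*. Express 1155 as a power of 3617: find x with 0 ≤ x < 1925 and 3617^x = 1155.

1615

Baby-step giant-step with m = ceil(sqrt(1925)) = 44.
Baby table (3617^j mod 3851 for j=0..43):
  0:1  1:3617  2:842  3:3224  4:380  5:3504  6:327  7:502
  8:1913  9:2925  10:1028  11:2061  12:2952  13:2412  14:1689  15:1427
  16:1119  17:22  18:2554  19:3120  20:1610  21:658  22:68  23:3343
  24:3342  25:3576  26:2734  27:3361  28:2981  29:3328  30:3001  31:2499
  32:586  33:1512  34:484  35:2274  36:3173  37:761  38:2923  39:1496
  40:377  41:355  42:1652  43:2383
Giant step factor: 3617^(-44) ≡ 2476 (mod 3851).
Scan 1155·2476^i mod 3851 for i = 0, 1, …:
  i=0: 1155   i=1: 2338   i=2: 835   i=3: 3324
  i=4: 637   i=5: 2153   i=6: 1044   i=7: 923
  i=8: 1705   i=9: 884     …   i=35: 2376
  i=36: 2499
Match at i=36, j=31: x = 36·44 + 31 = 1615.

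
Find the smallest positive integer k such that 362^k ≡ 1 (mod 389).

388

The order of 362 must divide p − 1 = 388 = 2^2 · 97.
Divisors: 1, 2, 4, 97, 194, 388.
Check each in increasing order: 362^1 ≡ 362;  362^2 ≡ 340;  362^4 ≡ 67;  362^97 ≡ 274;  362^194 ≡ 388;  362^388 ≡ 1.
Smallest exponent giving 1 is 388.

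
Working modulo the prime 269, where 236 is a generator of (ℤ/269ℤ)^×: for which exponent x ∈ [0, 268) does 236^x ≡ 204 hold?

188

Baby-step giant-step with m = ceil(sqrt(268)) = 17.
Baby table (236^j mod 269 for j=0..16):
  0:1  1:236  2:13  3:109  4:169  5:72  6:45  7:129
  8:47  9:63  10:73  11:12  12:142  13:156  14:232  15:145
  16:57
Giant step factor: 236^(-17) ≡ 135 (mod 269).
Scan 204·135^i mod 269 for i = 0, 1, …:
  i=0: 204   i=1: 102   i=2: 51   i=3: 160
  i=4: 80   i=5: 40   i=6: 20   i=7: 10
  i=8: 5   i=9: 137   i=10: 203   i=11: 236
Match at i=11, j=1: x = 11·17 + 1 = 188.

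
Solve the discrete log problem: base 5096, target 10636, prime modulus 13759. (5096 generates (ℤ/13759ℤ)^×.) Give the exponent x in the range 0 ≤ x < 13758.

Baby-step giant-step with m = ceil(sqrt(13758)) = 118.
Baby table (5096^j mod 13759 for j=0..117):
  0:1  1:5096  2:5983  3:13183  4:9130  5:7301  6:1560  7:10817
  8:4878  9:9534  10:2235  11:10867  12:12016  13:5986  14:953  15:13320
  16:5573  17:1432  18:5202  19:9558  20:708  21:3110  22:11951  23:4962
  24:11069  25:9483  26:3760  27:8432  28:115  29:8162  30:95  31:2555
  32:4266  33:316  34:533  35:5645  36:10610  37:9449  38:9363  39:11395
  40:5940  41:440  42:13282  43:4551  44:7981  45:13331  46:6593  47:12209
  48:12625  49:13675  50:12224  51:6511  52:7107  53:3584  54:5871  55:6550
  56:13225  57:3018  58:10925  59:4886  60:9025  61:8822  62:6259  63:2502
  64:9358  65:13433  66:3543  67:3320  68:8909  69:9323  70:181  71:523
  72:9721  73:5816  74:1450  75:617  76:7180  77:4099  78:2342  79:5779
  80:5524  81:13149  82:974  83:10264  84:7385  85:3095  86:4306  87:11530
  88:5950  89:10123  90:4317  91:12550  92:2968  93:3787  94:8434  95:10307
  96:6369  97:12702  98:7056  99:5109  100:3436  101:8408  102:1642  103:2160
  104:160  105:3579  106:7909  107:4153  108:2346  109:12404  110:1938  111:10845
  112:9976  113:11950  114:13625  115:5086  116:10059  117:8389
Giant step factor: 5096^(-118) ≡ 7652 (mod 13759).
Scan 10636·7652^i mod 13759 for i = 0, 1, …:
  i=0: 10636   i=1: 2187   i=2: 3980   i=3: 6293
  i=4: 11295   i=5: 9061   i=6: 3171   i=7: 7375
  i=8: 7841   i=9: 10092     …   i=113: 524
  i=114: 5779
Match at i=114, j=79: x = 114·118 + 79 = 13531.

13531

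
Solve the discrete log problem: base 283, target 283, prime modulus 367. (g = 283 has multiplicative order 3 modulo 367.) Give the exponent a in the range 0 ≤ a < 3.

Successive powers of 283 modulo 367:
  283^0=1  283^1=283
So 283^1 ≡ 283 (mod 367), giving a = 1.

1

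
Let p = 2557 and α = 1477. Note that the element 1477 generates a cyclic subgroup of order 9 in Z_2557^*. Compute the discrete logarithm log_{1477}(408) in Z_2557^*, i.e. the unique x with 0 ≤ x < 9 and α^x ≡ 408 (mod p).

2

Successive powers of 1477 modulo 2557:
  1477^0=1  1477^1=1477  1477^2=408
So 1477^2 ≡ 408 (mod 2557), giving x = 2.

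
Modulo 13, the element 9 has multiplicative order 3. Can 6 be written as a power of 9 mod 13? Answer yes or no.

no

6 ∈ ⟨9⟩ iff 6^3 ≡ 1 (mod 13), since |⟨9⟩| = 3.
6^3 mod 13 = 8.
Since 8 ≠ 1, 6 does not lie in the subgroup.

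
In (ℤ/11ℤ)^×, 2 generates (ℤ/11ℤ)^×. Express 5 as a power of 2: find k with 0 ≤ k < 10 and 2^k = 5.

4

Successive powers of 2 modulo 11:
  2^0=1  2^1=2  2^2=4  2^3=8  2^4=5
So 2^4 ≡ 5 (mod 11), giving k = 4.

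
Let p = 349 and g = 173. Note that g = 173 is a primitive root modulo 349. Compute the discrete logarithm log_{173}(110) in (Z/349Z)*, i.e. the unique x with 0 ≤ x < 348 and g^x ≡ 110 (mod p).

Baby-step giant-step with m = ceil(sqrt(348)) = 19.
Baby table (173^j mod 349 for j=0..18):
  0:1  1:173  2:264  3:302  4:245  5:156  6:115  7:2
  8:346  9:179  10:255  11:141  12:312  13:230  14:4  15:343
  16:9  17:161  18:282
Giant step factor: 173^(-19) ≡ 33 (mod 349).
Scan 110·33^i mod 349 for i = 0, 1, …:
  i=0: 110   i=1: 140   i=2: 83   i=3: 296
  i=4: 345   i=5: 217   i=6: 181   i=7: 40
  i=8: 273   i=9: 284   i=10: 298   i=11: 62
  i=12: 301   i=13: 161
Match at i=13, j=17: x = 13·19 + 17 = 264.

264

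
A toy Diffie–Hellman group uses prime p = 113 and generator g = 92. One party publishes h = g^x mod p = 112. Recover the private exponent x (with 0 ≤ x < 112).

Baby-step giant-step with m = ceil(sqrt(112)) = 11.
Baby table (92^j mod 113 for j=0..10):
  0:1  1:92  2:102  3:5  4:8  5:58  6:25  7:40
  8:64  9:12  10:87
Giant step factor: 92^(-11) ≡ 107 (mod 113).
Scan 112·107^i mod 113 for i = 0, 1, …:
  i=0: 112   i=1: 6   i=2: 77   i=3: 103
  i=4: 60   i=5: 92
Match at i=5, j=1: x = 5·11 + 1 = 56.

56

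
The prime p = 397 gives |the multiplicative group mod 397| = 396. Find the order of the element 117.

132

The order of 117 must divide p − 1 = 396 = 2^2 · 3^2 · 11.
Divisors: 1, 2, 3, 4, 6, 9, 11, 12, 18, 22, 33, 36, 44, 66, 99, 132, 198, 396.
Check each in increasing order: 117^1 ≡ 117;  117^2 ≡ 191;  117^3 ≡ 115;  117^4 ≡ 354;  117^6 ≡ 124;  117^9 ≡ 365;  117^11 ≡ 240;  117^12 ≡ 290;  117^18 ≡ 230;  117^22 ≡ 35;  117^33 ≡ 63;  117^36 ≡ 99;  117^44 ≡ 34;  117^66 ≡ 396;  117^99 ≡ 334;  117^132 ≡ 1.
Smallest exponent giving 1 is 132.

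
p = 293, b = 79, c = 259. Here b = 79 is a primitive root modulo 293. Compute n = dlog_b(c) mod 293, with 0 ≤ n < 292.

Baby-step giant-step with m = ceil(sqrt(292)) = 18.
Baby table (79^j mod 293 for j=0..17):
  0:1  1:79  2:88  3:213  4:126  5:285  6:247  7:175
  8:54  9:164  10:64  11:75  12:65  13:154  14:153  15:74
  16:279  17:66
Giant step factor: 79^(-18) ≡ 83 (mod 293).
Scan 259·83^i mod 293 for i = 0, 1, …:
  i=0: 259   i=1: 108   i=2: 174   i=3: 85
  i=4: 23   i=5: 151   i=6: 227   i=7: 89
  i=8: 62   i=9: 165     …   i=14: 241
  i=15: 79
Match at i=15, j=1: n = 15·18 + 1 = 271.

271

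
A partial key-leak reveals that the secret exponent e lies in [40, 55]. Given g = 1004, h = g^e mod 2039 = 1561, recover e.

Compute 1004^40 mod 2039 = 1636, then multiply by 1004 repeatedly:
  1004^40=1636  1004^41=1149  1004^42=1561
Found 1561 at exponent 42.

42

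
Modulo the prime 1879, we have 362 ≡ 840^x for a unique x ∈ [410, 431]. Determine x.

419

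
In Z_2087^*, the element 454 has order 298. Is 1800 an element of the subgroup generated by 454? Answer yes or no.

yes

1800 ∈ ⟨454⟩ iff 1800^298 ≡ 1 (mod 2087), since |⟨454⟩| = 298.
1800^298 mod 2087 = 1.
Since 1 = 1, 1800 lies in the subgroup.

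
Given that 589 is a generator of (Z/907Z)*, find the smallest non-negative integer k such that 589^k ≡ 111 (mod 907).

Baby-step giant-step with m = ceil(sqrt(906)) = 31.
Baby table (589^j mod 907 for j=0..30):
  0:1  1:589  2:447  3:253  4:269  5:623  6:519  7:32
  8:708  9:699  10:840  11:445  12:889  13:282  14:117  15:888
  16:600  17:577  18:635  19:331  20:861  21:116  22:299  23:153
  24:324  25:366  26:615  27:342  28:84  29:498  30:361
Giant step factor: 589^(-31) ≡ 624 (mod 907).
Scan 111·624^i mod 907 for i = 0, 1, …:
  i=0: 111   i=1: 332   i=2: 372   i=3: 843
  i=4: 879   i=5: 668   i=6: 519
Match at i=6, j=6: k = 6·31 + 6 = 192.

192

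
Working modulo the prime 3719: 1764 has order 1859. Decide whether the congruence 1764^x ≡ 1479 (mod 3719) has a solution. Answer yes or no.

yes

1479 ∈ ⟨1764⟩ iff 1479^1859 ≡ 1 (mod 3719), since |⟨1764⟩| = 1859.
1479^1859 mod 3719 = 1.
Since 1 = 1, 1479 lies in the subgroup.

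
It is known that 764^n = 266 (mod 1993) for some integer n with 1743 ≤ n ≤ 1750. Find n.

1745

Compute 764^1743 mod 1993 = 960, then multiply by 764 repeatedly:
  764^1743=960  764^1744=16  764^1745=266
Found 266 at exponent 1745.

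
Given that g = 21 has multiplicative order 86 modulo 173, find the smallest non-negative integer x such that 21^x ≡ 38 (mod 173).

Baby-step giant-step with m = ceil(sqrt(86)) = 10.
Baby table (21^j mod 173 for j=0..9):
  0:1  1:21  2:95  3:92  4:29  5:90  6:160  7:73
  8:149  9:15
Giant step factor: 21^(-10) ≡ 106 (mod 173).
Scan 38·106^i mod 173 for i = 0, 1, …:
  i=0: 38   i=1: 49   i=2: 4   i=3: 78
  i=4: 137   i=5: 163   i=6: 151   i=7: 90
Match at i=7, j=5: x = 7·10 + 5 = 75.

75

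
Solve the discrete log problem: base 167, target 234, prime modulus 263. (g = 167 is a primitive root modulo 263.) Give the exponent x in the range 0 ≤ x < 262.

Baby-step giant-step with m = ceil(sqrt(262)) = 17.
Baby table (167^j mod 263 for j=0..16):
  0:1  1:167  2:11  3:259  4:121  5:219  6:16  7:42
  8:176  9:199  10:95  11:85  12:256  13:146  14:186  15:28
  16:205
Giant step factor: 167^(-17) ≡ 76 (mod 263).
Scan 234·76^i mod 263 for i = 0, 1, …:
  i=0: 234   i=1: 163   i=2: 27   i=3: 211
  i=4: 256
Match at i=4, j=12: x = 4·17 + 12 = 80.

80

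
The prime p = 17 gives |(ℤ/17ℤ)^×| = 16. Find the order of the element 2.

8

The order of 2 must divide p − 1 = 16 = 2^4.
Divisors: 1, 2, 4, 8, 16.
Check each in increasing order: 2^1 ≡ 2;  2^2 ≡ 4;  2^4 ≡ 16;  2^8 ≡ 1.
Smallest exponent giving 1 is 8.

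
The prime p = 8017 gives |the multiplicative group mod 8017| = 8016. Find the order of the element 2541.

The order of 2541 must divide p − 1 = 8016 = 2^4 · 3 · 167.
Divisors: 1, 2, 3, 4, 6, 8, 12, 16, 24, 48, 167, 334, 501, 668, 1002, 1336, 2004, 2672, 4008, 8016.
Check each in increasing order: 2541^1 ≡ 2541;  2541^2 ≡ 2996;  2541^3 ≡ 4703;  2541^4 ≡ 4993;  2541^6 ≡ 7323;  2541^8 ≡ 5196;  2541^12 ≡ 616;  2541^16 ≡ 5177;  2541^24 ≡ 2657;  2541^48 ≡ 4689;  2541^167 ≡ 1813;  2541^334 ≡ 8016;  2541^501 ≡ 6204;  2541^668 ≡ 1.
Smallest exponent giving 1 is 668.

668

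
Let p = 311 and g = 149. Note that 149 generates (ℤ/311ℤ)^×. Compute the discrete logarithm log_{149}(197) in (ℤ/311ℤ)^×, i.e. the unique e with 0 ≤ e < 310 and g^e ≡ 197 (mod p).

266

Baby-step giant-step with m = ceil(sqrt(310)) = 18.
Baby table (149^j mod 311 for j=0..17):
  0:1  1:149  2:120  3:153  4:94  5:11  6:84  7:76
  8:128  9:101  10:121  11:302  12:214  13:164  14:178  15:87
  16:212  17:177
Giant step factor: 149^(-18) ≡ 5 (mod 311).
Scan 197·5^i mod 311 for i = 0, 1, …:
  i=0: 197   i=1: 52   i=2: 260   i=3: 56
  i=4: 280   i=5: 156   i=6: 158   i=7: 168
  i=8: 218   i=9: 157     …   i=13: 160
  i=14: 178
Match at i=14, j=14: e = 14·18 + 14 = 266.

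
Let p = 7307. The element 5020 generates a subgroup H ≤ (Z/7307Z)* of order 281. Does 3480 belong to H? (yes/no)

yes

3480 ∈ ⟨5020⟩ iff 3480^281 ≡ 1 (mod 7307), since |⟨5020⟩| = 281.
3480^281 mod 7307 = 1.
Since 1 = 1, 3480 lies in the subgroup.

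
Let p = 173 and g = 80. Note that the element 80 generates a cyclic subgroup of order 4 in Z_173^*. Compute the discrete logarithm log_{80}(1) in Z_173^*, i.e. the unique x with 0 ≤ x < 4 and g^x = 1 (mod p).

0

Successive powers of 80 modulo 173:
  80^0=1
So 80^0 ≡ 1 (mod 173), giving x = 0.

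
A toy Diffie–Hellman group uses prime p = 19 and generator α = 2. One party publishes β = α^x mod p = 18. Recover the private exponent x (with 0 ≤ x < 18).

9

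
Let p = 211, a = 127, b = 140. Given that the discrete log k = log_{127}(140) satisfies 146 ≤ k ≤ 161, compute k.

147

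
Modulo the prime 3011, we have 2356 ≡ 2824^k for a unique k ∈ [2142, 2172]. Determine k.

2158

Compute 2824^2142 mod 3011 = 2624, then multiply by 2824 repeatedly:
  2824^2142=2624  2824^2143=105  2824^2144=1442  2824^2145=1336  2824^2146=81
  2824^2147=2919  2824^2148=2149  2824^2149=1611  2824^2150=2854  2824^2151=2260
  2824^2152=1931  2824^2153=223  2824^2154=453  2824^2155=2608  2824^2156=86
  2824^2157=1984  2824^2158=2356
Found 2356 at exponent 2158.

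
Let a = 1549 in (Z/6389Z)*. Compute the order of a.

6388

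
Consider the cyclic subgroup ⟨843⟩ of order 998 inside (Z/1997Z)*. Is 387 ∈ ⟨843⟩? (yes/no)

no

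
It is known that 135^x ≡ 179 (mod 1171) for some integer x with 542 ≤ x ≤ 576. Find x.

564

Compute 135^542 mod 1171 = 552, then multiply by 135 repeatedly:
  135^542=552  135^543=747  135^544=139  135^545=29  135^546=402
  135^547=404  135^548=674  135^549=823  135^550=1031  135^551=1007
  135^552=109  135^553=663  135^554=509  135^555=797  135^556=1034
  135^557=241  135^558=918  135^559=975  135^560=473  135^561=621
  135^562=694  135^563=10  135^564=179
Found 179 at exponent 564.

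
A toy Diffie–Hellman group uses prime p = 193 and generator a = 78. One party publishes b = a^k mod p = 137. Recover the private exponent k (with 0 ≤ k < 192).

122

Baby-step giant-step with m = ceil(sqrt(192)) = 14.
Baby table (78^j mod 193 for j=0..13):
  0:1  1:78  2:101  3:158  4:165  5:132  6:67  7:15
  8:12  9:164  10:54  11:159  12:50  13:40
Giant step factor: 78^(-14) ≡ 187 (mod 193).
Scan 137·187^i mod 193 for i = 0, 1, …:
  i=0: 137   i=1: 143   i=2: 107   i=3: 130
  i=4: 185   i=5: 48   i=6: 98   i=7: 184
  i=8: 54
Match at i=8, j=10: k = 8·14 + 10 = 122.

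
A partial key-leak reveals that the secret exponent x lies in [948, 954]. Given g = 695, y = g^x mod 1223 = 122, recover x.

950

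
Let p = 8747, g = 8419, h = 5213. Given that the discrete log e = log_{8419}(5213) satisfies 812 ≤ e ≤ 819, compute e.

Compute 8419^812 mod 8747 = 91, then multiply by 8419 repeatedly:
  8419^812=91  8419^813=5140  8419^814=2251  8419^815=5167  8419^816=2142
  8419^817=5931  8419^818=5213
Found 5213 at exponent 818.

818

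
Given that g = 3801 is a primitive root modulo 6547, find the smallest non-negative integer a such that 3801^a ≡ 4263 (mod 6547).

Baby-step giant-step with m = ceil(sqrt(6546)) = 81.
Baby table (3801^j mod 6547 for j=0..80):
  0:1  1:3801  2:4919  3:5434  4:5396  5:4992  6:1386  7:4398
  8:2307  9:2474  10:2182  11:5280  12:2725  13:371  14:2566  15:4883
  16:6085  17:5081  18:5778  19:3540  20:1455  21:4787  22:1274  23:4241
  24:1327  25:2737  26:154  27:2671  28:4621  29:5367  30:6062  31:2769
  32:3940  33:2951  34:1740  35:1270  36:2131  37:1292  38:642  39:4758
  40:2344  41:5624  42:869  43:3381  44:5967  45:1759  46:1472  47:3934
  48:6333  49:4961  50:1401  51:2490  52:4075  53:5420  54:4558  55:1596
  56:3874  57:871  58:4436  59:2711  60:6080  61:5717  62:824  63:2558
  64:663  65:6015  66:891  67:1892  68:2886  69:3461  70:2338  71:2459
  72:4090  73:3512  74:6326  75:4542  76:6250  77:3734  78:5585  79:3211
  80:1403
Giant step factor: 3801^(-81) ≡ 844 (mod 6547).
Scan 4263·844^i mod 6547 for i = 0, 1, …:
  i=0: 4263   i=1: 3669   i=2: 6452   i=3: 4931
  i=4: 4419   i=5: 4393   i=6: 2090   i=7: 2817
  i=8: 987   i=9: 1559     …   i=74: 3545
  i=75: 1
Match at i=75, j=0: a = 75·81 + 0 = 6075.

6075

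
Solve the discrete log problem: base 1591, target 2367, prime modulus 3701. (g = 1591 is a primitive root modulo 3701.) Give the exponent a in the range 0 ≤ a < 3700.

1485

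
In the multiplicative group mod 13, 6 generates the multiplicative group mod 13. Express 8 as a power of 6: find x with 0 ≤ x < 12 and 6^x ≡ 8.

3

Successive powers of 6 modulo 13:
  6^0=1  6^1=6  6^2=10  6^3=8
So 6^3 ≡ 8 (mod 13), giving x = 3.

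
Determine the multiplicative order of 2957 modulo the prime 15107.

The order of 2957 must divide p − 1 = 15106 = 2 · 7 · 13 · 83.
Divisors: 1, 2, 7, 13, 14, 26, 83, 91, 166, 182, 581, 1079, 1162, 2158, 7553, 15106.
Check each in increasing order: 2957^1 ≡ 2957;  2957^2 ≡ 12003;  2957^7 ≡ 2937;  2957^13 ≡ 13983;  2957^14 ≡ 14979;  2957^26 ≡ 9495;  2957^83 ≡ 588;  2957^91 ≡ 4789;  2957^166 ≡ 13390;  2957^182 ≡ 2095;  2957^581 ≡ 11906;  2957^1079 ≡ 3475;  2957^1162 ≡ 3855;  2957^2158 ≡ 5132;  2957^7553 ≡ 1.
Smallest exponent giving 1 is 7553.

7553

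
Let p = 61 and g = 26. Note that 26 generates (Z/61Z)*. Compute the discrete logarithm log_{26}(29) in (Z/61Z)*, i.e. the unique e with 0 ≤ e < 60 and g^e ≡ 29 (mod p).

Baby-step giant-step with m = ceil(sqrt(60)) = 8.
Baby table (26^j mod 61 for j=0..7):
  0:1  1:26  2:5  3:8  4:25  5:40  6:3  7:17
Giant step factor: 26^(-8) ≡ 57 (mod 61).
Scan 29·57^i mod 61 for i = 0, 1, …:
  i=0: 29   i=1: 6   i=2: 37   i=3: 35
  i=4: 43   i=5: 11   i=6: 17
Match at i=6, j=7: e = 6·8 + 7 = 55.

55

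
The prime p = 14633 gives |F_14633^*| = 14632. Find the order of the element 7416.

1829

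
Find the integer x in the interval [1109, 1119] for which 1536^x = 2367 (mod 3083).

Compute 1536^1109 mod 3083 = 1904, then multiply by 1536 repeatedly:
  1536^1109=1904  1536^1110=1860  1536^1111=2102  1536^1112=771  1536^1113=384
  1536^1114=971  1536^1115=2367
Found 2367 at exponent 1115.

1115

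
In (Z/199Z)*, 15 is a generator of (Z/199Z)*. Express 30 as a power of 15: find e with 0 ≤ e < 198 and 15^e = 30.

167

Baby-step giant-step with m = ceil(sqrt(198)) = 15.
Baby table (15^j mod 199 for j=0..14):
  0:1  1:15  2:26  3:191  4:79  5:190  6:64  7:164
  8:72  9:85  10:81  11:21  12:116  13:148  14:31
Giant step factor: 15^(-15) ≡ 101 (mod 199).
Scan 30·101^i mod 199 for i = 0, 1, …:
  i=0: 30   i=1: 45   i=2: 167   i=3: 151
  i=4: 127   i=5: 91   i=6: 37   i=7: 155
  i=8: 133   i=9: 100   i=10: 150   i=11: 26
Match at i=11, j=2: e = 11·15 + 2 = 167.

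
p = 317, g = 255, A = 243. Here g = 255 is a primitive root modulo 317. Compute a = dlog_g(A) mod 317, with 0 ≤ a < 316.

303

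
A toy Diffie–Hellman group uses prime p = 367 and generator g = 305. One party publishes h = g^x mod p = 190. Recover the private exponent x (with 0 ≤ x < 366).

354

Baby-step giant-step with m = ceil(sqrt(366)) = 20.
Baby table (305^j mod 367 for j=0..19):
  0:1  1:305  2:174  3:222  4:182  5:93  6:106  7:34
  8:94  9:44  10:208  11:316  12:226  13:301  14:55  15:260
  16:28  17:99  18:101  19:344
Giant step factor: 305^(-20) ≡ 166 (mod 367).
Scan 190·166^i mod 367 for i = 0, 1, …:
  i=0: 190   i=1: 345   i=2: 18   i=3: 52
  i=4: 191   i=5: 144   i=6: 49   i=7: 60
  i=8: 51   i=9: 25     …   i=16: 259
  i=17: 55
Match at i=17, j=14: x = 17·20 + 14 = 354.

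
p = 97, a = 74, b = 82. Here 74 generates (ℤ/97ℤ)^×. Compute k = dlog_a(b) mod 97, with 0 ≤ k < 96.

67

Baby-step giant-step with m = ceil(sqrt(96)) = 10.
Baby table (74^j mod 97 for j=0..9):
  0:1  1:74  2:44  3:55  4:93  5:92  6:18  7:71
  8:16  9:20
Giant step factor: 74^(-10) ≡ 66 (mod 97).
Scan 82·66^i mod 97 for i = 0, 1, …:
  i=0: 82   i=1: 77   i=2: 38   i=3: 83
  i=4: 46   i=5: 29   i=6: 71
Match at i=6, j=7: k = 6·10 + 7 = 67.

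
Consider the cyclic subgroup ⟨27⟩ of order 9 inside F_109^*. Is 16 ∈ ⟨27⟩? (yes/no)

yes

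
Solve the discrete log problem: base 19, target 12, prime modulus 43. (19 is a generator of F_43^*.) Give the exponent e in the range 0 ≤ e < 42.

25

Baby-step giant-step with m = ceil(sqrt(42)) = 7.
Baby table (19^j mod 43 for j=0..6):
  0:1  1:19  2:17  3:22  4:31  5:30  6:11
Giant step factor: 19^(-7) ≡ 7 (mod 43).
Scan 12·7^i mod 43 for i = 0, 1, …:
  i=0: 12   i=1: 41   i=2: 29   i=3: 31
Match at i=3, j=4: e = 3·7 + 4 = 25.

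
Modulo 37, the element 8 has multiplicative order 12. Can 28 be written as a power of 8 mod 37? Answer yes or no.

28 ∈ ⟨8⟩ iff 28^12 ≡ 1 (mod 37), since |⟨8⟩| = 12.
28^12 mod 37 = 26.
Since 26 ≠ 1, 28 does not lie in the subgroup.

no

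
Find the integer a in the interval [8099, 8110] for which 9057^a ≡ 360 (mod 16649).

8104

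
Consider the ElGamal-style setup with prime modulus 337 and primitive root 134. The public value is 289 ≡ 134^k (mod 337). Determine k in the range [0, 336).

270

Baby-step giant-step with m = ceil(sqrt(336)) = 19.
Baby table (134^j mod 337 for j=0..18):
  0:1  1:134  2:95  3:261  4:263  5:194  6:47  7:232
  8:84  9:135  10:229  11:19  12:187  13:120  14:241  15:279
  16:316  17:219  18:27
Giant step factor: 134^(-19) ≡ 53 (mod 337).
Scan 289·53^i mod 337 for i = 0, 1, …:
  i=0: 289   i=1: 152   i=2: 305   i=3: 326
  i=4: 91   i=5: 105   i=6: 173   i=7: 70
  i=8: 3   i=9: 159     …   i=13: 183
  i=14: 263
Match at i=14, j=4: k = 14·19 + 4 = 270.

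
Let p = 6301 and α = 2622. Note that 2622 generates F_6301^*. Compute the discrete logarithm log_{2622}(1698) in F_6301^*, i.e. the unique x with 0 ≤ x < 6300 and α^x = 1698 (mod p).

6282

Baby-step giant-step with m = ceil(sqrt(6300)) = 80.
Baby table (2622^j mod 6301 for j=0..79):
  0:1  1:2622  2:493  3:941  4:3611  5:3940  6:3341  7:1712
  8:2552  9:5983  10:4237  11:751  12:3210  13:4785  14:979  15:2431
  16:3771  17:1293  18:308  19:1048  20:620  21:6283  22:3212  23:3728
  24:1965  25:4313  26:4692  27:2872  28:689  29:4472  30:5724  31:5647
  32:5385  33:5230  34:2084  35:1281  36:349  37:1433  38:1930  39:757
  40:39  41:1442  42:324  43:5194  44:2207  45:2436  46:4279  47:3758
  48:5013  49:200  50:1417  51:4085  52:5471  53:3886  54:375  55:294
  56:2146  57:19  58:5711  59:3066  60:5277  61:5599  62:5549  63:469
  64:1023  65:4381  66:259  67:4891  68:1667  69:4281  70:2701  71:5999
  72:2082  73:2338  74:5664  75:5852  76:1009  77:5479  78:5959  79:4319
Giant step factor: 2622^(-80) ≡ 3165 (mod 6301).
Scan 1698·3165^i mod 6301 for i = 0, 1, …:
  i=0: 1698   i=1: 5718   i=2: 998   i=3: 1869
  i=4: 5047   i=5: 720   i=6: 4139   i=7: 156
  i=8: 2262   i=9: 1294     …   i=77: 1326
  i=78: 324
Match at i=78, j=42: x = 78·80 + 42 = 6282.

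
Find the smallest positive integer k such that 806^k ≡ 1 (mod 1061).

265

The order of 806 must divide p − 1 = 1060 = 2^2 · 5 · 53.
Divisors: 1, 2, 4, 5, 10, 20, 53, 106, 212, 265, 530, 1060.
Check each in increasing order: 806^1 ≡ 806;  806^2 ≡ 304;  806^4 ≡ 109;  806^5 ≡ 852;  806^10 ≡ 180;  806^20 ≡ 570;  806^53 ≡ 220;  806^106 ≡ 655;  806^212 ≡ 381;  806^265 ≡ 1.
Smallest exponent giving 1 is 265.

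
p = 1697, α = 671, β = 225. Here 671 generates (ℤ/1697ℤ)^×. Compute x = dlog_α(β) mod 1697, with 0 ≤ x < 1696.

Baby-step giant-step with m = ceil(sqrt(1696)) = 42.
Baby table (671^j mod 1697 for j=0..41):
  0:1  1:671  2:536  3:1589  4:503  5:1507  6:1482  7:1677
  8:156  9:1159  10:463  11:122  12:406  13:906  14:400  15:274
  16:578  17:922  18:954  19:365  20:547  21:485  22:1308  23:319
  24:227  25:1284  26:1185  27:939  28:482  29:992  30:408  31:551
  32:1472  33:58  34:1584  35:542  36:524  37:325  38:859  39:1106
  40:537  41:563
Giant step factor: 671^(-42) ≡ 49 (mod 1697).
Scan 225·49^i mod 1697 for i = 0, 1, …:
  i=0: 225   i=1: 843   i=2: 579   i=3: 1219
  i=4: 336   i=5: 1191   i=6: 661   i=7: 146
  i=8: 366   i=9: 964     …   i=19: 1327
  i=20: 537
Match at i=20, j=40: x = 20·42 + 40 = 880.

880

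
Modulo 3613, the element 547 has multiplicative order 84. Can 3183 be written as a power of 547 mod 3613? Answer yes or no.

3183 ∈ ⟨547⟩ iff 3183^84 ≡ 1 (mod 3613), since |⟨547⟩| = 84.
3183^84 mod 3613 = 2826.
Since 2826 ≠ 1, 3183 does not lie in the subgroup.

no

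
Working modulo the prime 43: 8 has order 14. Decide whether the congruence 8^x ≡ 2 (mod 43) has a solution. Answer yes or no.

yes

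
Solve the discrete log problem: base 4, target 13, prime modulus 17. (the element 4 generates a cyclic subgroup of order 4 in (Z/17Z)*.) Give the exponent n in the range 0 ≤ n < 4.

Successive powers of 4 modulo 17:
  4^0=1  4^1=4  4^2=16  4^3=13
So 4^3 ≡ 13 (mod 17), giving n = 3.

3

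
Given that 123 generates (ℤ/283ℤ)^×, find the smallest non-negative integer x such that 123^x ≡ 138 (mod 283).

82

Baby-step giant-step with m = ceil(sqrt(282)) = 17.
Baby table (123^j mod 283 for j=0..16):
  0:1  1:123  2:130  3:142  4:203  5:65  6:71  7:243
  8:174  9:177  10:263  11:87  12:230  13:273  14:185  15:115
  16:278
Giant step factor: 123^(-17) ≡ 231 (mod 283).
Scan 138·231^i mod 283 for i = 0, 1, …:
  i=0: 138   i=1: 182   i=2: 158   i=3: 274
  i=4: 185
Match at i=4, j=14: x = 4·17 + 14 = 82.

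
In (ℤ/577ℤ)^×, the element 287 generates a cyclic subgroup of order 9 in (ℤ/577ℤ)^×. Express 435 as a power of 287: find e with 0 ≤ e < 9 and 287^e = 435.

Successive powers of 287 modulo 577:
  287^0=1  287^1=287  287^2=435
So 287^2 ≡ 435 (mod 577), giving e = 2.

2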